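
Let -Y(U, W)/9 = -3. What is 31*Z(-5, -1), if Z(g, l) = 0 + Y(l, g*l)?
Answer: 837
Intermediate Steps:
Y(U, W) = 27 (Y(U, W) = -9*(-3) = 27)
Z(g, l) = 27 (Z(g, l) = 0 + 27 = 27)
31*Z(-5, -1) = 31*27 = 837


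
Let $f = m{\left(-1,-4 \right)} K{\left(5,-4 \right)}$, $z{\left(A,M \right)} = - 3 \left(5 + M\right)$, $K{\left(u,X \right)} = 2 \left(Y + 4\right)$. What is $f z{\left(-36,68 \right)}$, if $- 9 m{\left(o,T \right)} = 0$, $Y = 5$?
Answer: $0$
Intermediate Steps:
$K{\left(u,X \right)} = 18$ ($K{\left(u,X \right)} = 2 \left(5 + 4\right) = 2 \cdot 9 = 18$)
$m{\left(o,T \right)} = 0$ ($m{\left(o,T \right)} = \left(- \frac{1}{9}\right) 0 = 0$)
$z{\left(A,M \right)} = -15 - 3 M$
$f = 0$ ($f = 0 \cdot 18 = 0$)
$f z{\left(-36,68 \right)} = 0 \left(-15 - 204\right) = 0 \left(-219\right) = 0$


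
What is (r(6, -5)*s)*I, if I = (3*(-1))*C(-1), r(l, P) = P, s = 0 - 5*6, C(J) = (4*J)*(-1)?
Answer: -1800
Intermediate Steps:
C(J) = -4*J
s = -30 (s = 0 - 30 = -30)
I = -12 (I = (3*(-1))*(-4*(-1)) = -3*4 = -12)
(r(6, -5)*s)*I = -5*(-30)*(-12) = 150*(-12) = -1800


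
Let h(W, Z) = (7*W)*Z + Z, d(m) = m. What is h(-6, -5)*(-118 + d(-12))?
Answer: -26650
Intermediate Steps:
h(W, Z) = Z + 7*W*Z (h(W, Z) = 7*W*Z + Z = Z + 7*W*Z)
h(-6, -5)*(-118 + d(-12)) = (-5*(1 + 7*(-6)))*(-118 - 12) = -5*(1 - 42)*(-130) = -5*(-41)*(-130) = 205*(-130) = -26650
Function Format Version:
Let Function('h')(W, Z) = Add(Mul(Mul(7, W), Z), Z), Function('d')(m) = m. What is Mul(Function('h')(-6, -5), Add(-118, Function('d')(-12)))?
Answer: -26650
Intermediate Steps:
Function('h')(W, Z) = Add(Z, Mul(7, W, Z)) (Function('h')(W, Z) = Add(Mul(7, W, Z), Z) = Add(Z, Mul(7, W, Z)))
Mul(Function('h')(-6, -5), Add(-118, Function('d')(-12))) = Mul(Mul(-5, Add(1, Mul(7, -6))), Add(-118, -12)) = Mul(Mul(-5, Add(1, -42)), -130) = Mul(Mul(-5, -41), -130) = Mul(205, -130) = -26650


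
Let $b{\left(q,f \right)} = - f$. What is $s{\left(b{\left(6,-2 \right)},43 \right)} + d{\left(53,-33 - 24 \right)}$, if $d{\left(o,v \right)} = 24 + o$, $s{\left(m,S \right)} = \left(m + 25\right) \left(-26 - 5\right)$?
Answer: $-760$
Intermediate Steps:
$s{\left(m,S \right)} = -775 - 31 m$ ($s{\left(m,S \right)} = \left(25 + m\right) \left(-31\right) = -775 - 31 m$)
$s{\left(b{\left(6,-2 \right)},43 \right)} + d{\left(53,-33 - 24 \right)} = \left(-775 - 31 \left(\left(-1\right) \left(-2\right)\right)\right) + \left(24 + 53\right) = \left(-775 - 62\right) + 77 = -837 + 77 = -760$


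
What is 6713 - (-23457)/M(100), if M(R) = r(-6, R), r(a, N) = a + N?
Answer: 654479/94 ≈ 6962.5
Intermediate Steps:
r(a, N) = N + a
M(R) = -6 + R (M(R) = R - 6 = -6 + R)
6713 - (-23457)/M(100) = 6713 - (-23457)/(-6 + 100) = 6713 - (-23457)/94 = 6713 - 1*(-23457/94) = 6713 + 23457/94 = 654479/94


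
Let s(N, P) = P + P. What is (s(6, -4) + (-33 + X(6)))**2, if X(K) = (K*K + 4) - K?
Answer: 49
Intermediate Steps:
s(N, P) = 2*P
X(K) = 4 + K**2 - K (X(K) = (K**2 + 4) - K = (4 + K**2) - K = 4 + K**2 - K)
(s(6, -4) + (-33 + X(6)))**2 = (2*(-4) + (-33 + (4 + 6**2 - 1*6)))**2 = (-8 + (-33 + (4 + 36 - 6)))**2 = (-8 + (-33 + 34))**2 = (-8 + 1)**2 = (-7)**2 = 49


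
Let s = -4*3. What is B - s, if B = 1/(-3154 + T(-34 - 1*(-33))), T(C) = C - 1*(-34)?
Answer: 37451/3121 ≈ 12.000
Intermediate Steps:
T(C) = 34 + C (T(C) = C + 34 = 34 + C)
B = -1/3121 (B = 1/(-3154 + (34 + (-34 - 1*(-33)))) = 1/(-3154 + (34 + (-34 + 33))) = 1/(-3154 + (34 - 1)) = 1/(-3154 + 33) = 1/(-3121) = -1/3121 ≈ -0.00032041)
s = -12
B - s = -1/3121 - 1*(-12) = -1/3121 + 12 = 37451/3121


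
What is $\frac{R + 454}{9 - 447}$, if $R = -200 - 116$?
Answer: $- \frac{23}{73} \approx -0.31507$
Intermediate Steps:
$R = -316$
$\frac{R + 454}{9 - 447} = \frac{-316 + 454}{9 - 447} = \frac{138}{-438} = 138 \left(- \frac{1}{438}\right) = - \frac{23}{73}$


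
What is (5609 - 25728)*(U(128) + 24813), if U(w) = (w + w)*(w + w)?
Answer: -1817731531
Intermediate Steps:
U(w) = 4*w² (U(w) = (2*w)*(2*w) = 4*w²)
(5609 - 25728)*(U(128) + 24813) = (5609 - 25728)*(4*128² + 24813) = -20119*(4*16384 + 24813) = -20119*(65536 + 24813) = -20119*90349 = -1817731531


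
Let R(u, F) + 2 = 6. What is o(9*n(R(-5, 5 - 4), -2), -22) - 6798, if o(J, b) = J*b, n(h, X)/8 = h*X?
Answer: 5874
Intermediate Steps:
R(u, F) = 4 (R(u, F) = -2 + 6 = 4)
n(h, X) = 8*X*h (n(h, X) = 8*(h*X) = 8*(X*h) = 8*X*h)
o(9*n(R(-5, 5 - 4), -2), -22) - 6798 = (9*(8*(-2)*4))*(-22) - 6798 = (9*(-64))*(-22) - 6798 = -576*(-22) - 6798 = 12672 - 6798 = 5874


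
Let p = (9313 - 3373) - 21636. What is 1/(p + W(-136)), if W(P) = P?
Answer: -1/15832 ≈ -6.3163e-5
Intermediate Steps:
p = -15696 (p = 5940 - 21636 = -15696)
1/(p + W(-136)) = 1/(-15696 - 136) = 1/(-15832) = -1/15832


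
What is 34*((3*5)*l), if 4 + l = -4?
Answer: -4080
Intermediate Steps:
l = -8 (l = -4 - 4 = -8)
34*((3*5)*l) = 34*((3*5)*(-8)) = 34*(15*(-8)) = 34*(-120) = -4080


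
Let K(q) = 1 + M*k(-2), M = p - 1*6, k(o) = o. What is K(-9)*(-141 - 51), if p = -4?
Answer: -4032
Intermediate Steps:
M = -10 (M = -4 - 1*6 = -4 - 6 = -10)
K(q) = 21 (K(q) = 1 - 10*(-2) = 1 + 20 = 21)
K(-9)*(-141 - 51) = 21*(-141 - 51) = 21*(-192) = -4032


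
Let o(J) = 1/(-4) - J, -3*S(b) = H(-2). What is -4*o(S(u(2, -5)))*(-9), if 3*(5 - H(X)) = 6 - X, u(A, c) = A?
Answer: 19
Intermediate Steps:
H(X) = 3 + X/3 (H(X) = 5 - (6 - X)/3 = 5 + (-2 + X/3) = 3 + X/3)
S(b) = -7/9 (S(b) = -(3 + (⅓)*(-2))/3 = -(3 - ⅔)/3 = -⅓*7/3 = -7/9)
o(J) = -¼ - J
-4*o(S(u(2, -5)))*(-9) = -4*(-¼ - 1*(-7/9))*(-9) = -4*(-¼ + 7/9)*(-9) = -4*19/36*(-9) = -19/9*(-9) = 19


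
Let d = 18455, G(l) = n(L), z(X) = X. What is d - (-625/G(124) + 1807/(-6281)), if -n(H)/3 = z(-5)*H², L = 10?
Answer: 1391043349/75372 ≈ 18456.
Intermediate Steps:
n(H) = 15*H² (n(H) = -(-15)*H² = 15*H²)
G(l) = 1500 (G(l) = 15*10² = 15*100 = 1500)
d - (-625/G(124) + 1807/(-6281)) = 18455 - (-625/1500 + 1807/(-6281)) = 18455 - (-625*1/1500 + 1807*(-1/6281)) = 18455 - (-5/12 - 1807/6281) = 18455 - 1*(-53089/75372) = 18455 + 53089/75372 = 1391043349/75372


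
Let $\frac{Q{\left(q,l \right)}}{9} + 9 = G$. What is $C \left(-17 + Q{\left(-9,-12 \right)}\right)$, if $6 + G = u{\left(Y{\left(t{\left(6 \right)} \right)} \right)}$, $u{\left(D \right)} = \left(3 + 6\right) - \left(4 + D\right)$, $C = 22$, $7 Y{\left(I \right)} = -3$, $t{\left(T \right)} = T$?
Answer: $- \frac{15884}{7} \approx -2269.1$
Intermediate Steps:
$Y{\left(I \right)} = - \frac{3}{7}$ ($Y{\left(I \right)} = \frac{1}{7} \left(-3\right) = - \frac{3}{7}$)
$u{\left(D \right)} = 5 - D$ ($u{\left(D \right)} = 9 - \left(4 + D\right) = 5 - D$)
$G = - \frac{4}{7}$ ($G = -6 + \left(5 - - \frac{3}{7}\right) = -6 + \left(5 + \frac{3}{7}\right) = -6 + \frac{38}{7} = - \frac{4}{7} \approx -0.57143$)
$Q{\left(q,l \right)} = - \frac{603}{7}$ ($Q{\left(q,l \right)} = -81 + 9 \left(- \frac{4}{7}\right) = -81 - \frac{36}{7} = - \frac{603}{7}$)
$C \left(-17 + Q{\left(-9,-12 \right)}\right) = 22 \left(-17 - \frac{603}{7}\right) = 22 \left(- \frac{722}{7}\right) = - \frac{15884}{7}$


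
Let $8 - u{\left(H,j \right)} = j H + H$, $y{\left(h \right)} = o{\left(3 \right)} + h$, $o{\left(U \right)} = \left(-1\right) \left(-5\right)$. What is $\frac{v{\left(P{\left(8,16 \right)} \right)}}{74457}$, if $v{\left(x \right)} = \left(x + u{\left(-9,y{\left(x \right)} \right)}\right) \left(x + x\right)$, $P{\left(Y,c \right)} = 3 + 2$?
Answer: $\frac{1120}{74457} \approx 0.015042$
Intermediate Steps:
$o{\left(U \right)} = 5$
$P{\left(Y,c \right)} = 5$
$y{\left(h \right)} = 5 + h$
$u{\left(H,j \right)} = 8 - H - H j$ ($u{\left(H,j \right)} = 8 - \left(j H + H\right) = 8 - \left(H j + H\right) = 8 - \left(H + H j\right) = 8 - H - H j$)
$v{\left(x \right)} = 2 x \left(62 + 10 x\right)$ ($v{\left(x \right)} = \left(x - \left(-17 - 9 \left(5 + x\right)\right)\right) \left(x + x\right) = \left(x + \left(8 + 9 + \left(45 + 9 x\right)\right)\right) 2 x = \left(x + \left(62 + 9 x\right)\right) 2 x = \left(62 + 10 x\right) 2 x = 2 x \left(62 + 10 x\right)$)
$\frac{v{\left(P{\left(8,16 \right)} \right)}}{74457} = \frac{4 \cdot 5 \left(31 + 5 \cdot 5\right)}{74457} = 4 \cdot 5 \left(31 + 25\right) \frac{1}{74457} = 4 \cdot 5 \cdot 56 \cdot \frac{1}{74457} = 1120 \cdot \frac{1}{74457} = \frac{1120}{74457}$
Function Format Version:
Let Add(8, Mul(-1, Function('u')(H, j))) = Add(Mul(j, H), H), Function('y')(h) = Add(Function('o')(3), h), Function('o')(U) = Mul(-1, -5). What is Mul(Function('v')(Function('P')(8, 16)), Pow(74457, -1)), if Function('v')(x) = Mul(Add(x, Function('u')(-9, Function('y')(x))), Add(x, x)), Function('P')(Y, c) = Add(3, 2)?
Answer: Rational(1120, 74457) ≈ 0.015042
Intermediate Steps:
Function('o')(U) = 5
Function('P')(Y, c) = 5
Function('y')(h) = Add(5, h)
Function('u')(H, j) = Add(8, Mul(-1, H), Mul(-1, H, j)) (Function('u')(H, j) = Add(8, Mul(-1, Add(Mul(j, H), H))) = Add(8, Mul(-1, Add(Mul(H, j), H))) = Add(8, Mul(-1, Add(H, Mul(H, j)))) = Add(8, Add(Mul(-1, H), Mul(-1, H, j))) = Add(8, Mul(-1, H), Mul(-1, H, j)))
Function('v')(x) = Mul(2, x, Add(62, Mul(10, x))) (Function('v')(x) = Mul(Add(x, Add(8, Mul(-1, -9), Mul(-1, -9, Add(5, x)))), Add(x, x)) = Mul(Add(x, Add(8, 9, Add(45, Mul(9, x)))), Mul(2, x)) = Mul(Add(x, Add(62, Mul(9, x))), Mul(2, x)) = Mul(Add(62, Mul(10, x)), Mul(2, x)) = Mul(2, x, Add(62, Mul(10, x))))
Mul(Function('v')(Function('P')(8, 16)), Pow(74457, -1)) = Mul(Mul(4, 5, Add(31, Mul(5, 5))), Pow(74457, -1)) = Mul(Mul(4, 5, Add(31, 25)), Rational(1, 74457)) = Mul(Mul(4, 5, 56), Rational(1, 74457)) = Mul(1120, Rational(1, 74457)) = Rational(1120, 74457)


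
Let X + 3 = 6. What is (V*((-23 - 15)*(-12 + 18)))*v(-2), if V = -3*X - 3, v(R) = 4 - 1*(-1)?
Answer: 13680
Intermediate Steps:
v(R) = 5 (v(R) = 4 + 1 = 5)
X = 3 (X = -3 + 6 = 3)
V = -12 (V = -3*3 - 3 = -9 - 3 = -12)
(V*((-23 - 15)*(-12 + 18)))*v(-2) = -12*(-23 - 15)*(-12 + 18)*5 = -(-456)*6*5 = -12*(-228)*5 = 2736*5 = 13680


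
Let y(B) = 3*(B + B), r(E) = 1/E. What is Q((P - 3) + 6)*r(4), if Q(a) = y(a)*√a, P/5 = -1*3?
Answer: -36*I*√3 ≈ -62.354*I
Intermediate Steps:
r(E) = 1/E
P = -15 (P = 5*(-1*3) = 5*(-3) = -15)
y(B) = 6*B (y(B) = 3*(2*B) = 6*B)
Q(a) = 6*a^(3/2) (Q(a) = (6*a)*√a = 6*a^(3/2))
Q((P - 3) + 6)*r(4) = (6*((-15 - 3) + 6)^(3/2))/4 = (6*(-18 + 6)^(3/2))*(¼) = (6*(-12)^(3/2))*(¼) = (6*(-24*I*√3))*(¼) = -144*I*√3*(¼) = -36*I*√3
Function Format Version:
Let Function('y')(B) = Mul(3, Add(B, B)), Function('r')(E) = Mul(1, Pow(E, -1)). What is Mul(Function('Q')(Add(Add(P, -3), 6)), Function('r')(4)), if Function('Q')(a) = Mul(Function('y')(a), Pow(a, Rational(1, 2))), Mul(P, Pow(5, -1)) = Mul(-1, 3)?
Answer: Mul(-36, I, Pow(3, Rational(1, 2))) ≈ Mul(-62.354, I)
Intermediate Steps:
Function('r')(E) = Pow(E, -1)
P = -15 (P = Mul(5, Mul(-1, 3)) = Mul(5, -3) = -15)
Function('y')(B) = Mul(6, B) (Function('y')(B) = Mul(3, Mul(2, B)) = Mul(6, B))
Function('Q')(a) = Mul(6, Pow(a, Rational(3, 2))) (Function('Q')(a) = Mul(Mul(6, a), Pow(a, Rational(1, 2))) = Mul(6, Pow(a, Rational(3, 2))))
Mul(Function('Q')(Add(Add(P, -3), 6)), Function('r')(4)) = Mul(Mul(6, Pow(Add(Add(-15, -3), 6), Rational(3, 2))), Pow(4, -1)) = Mul(Mul(6, Pow(Add(-18, 6), Rational(3, 2))), Rational(1, 4)) = Mul(Mul(6, Pow(-12, Rational(3, 2))), Rational(1, 4)) = Mul(Mul(6, Mul(-24, I, Pow(3, Rational(1, 2)))), Rational(1, 4)) = Mul(Mul(-144, I, Pow(3, Rational(1, 2))), Rational(1, 4)) = Mul(-36, I, Pow(3, Rational(1, 2)))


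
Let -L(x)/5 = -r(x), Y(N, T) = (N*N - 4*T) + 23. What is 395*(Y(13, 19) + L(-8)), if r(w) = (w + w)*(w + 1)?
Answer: 267020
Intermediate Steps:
Y(N, T) = 23 + N² - 4*T (Y(N, T) = (N² - 4*T) + 23 = 23 + N² - 4*T)
r(w) = 2*w*(1 + w) (r(w) = (2*w)*(1 + w) = 2*w*(1 + w))
L(x) = 10*x*(1 + x) (L(x) = -(-5)*2*x*(1 + x) = -(-10)*x*(1 + x) = 10*x*(1 + x))
395*(Y(13, 19) + L(-8)) = 395*((23 + 13² - 4*19) + 10*(-8)*(1 - 8)) = 395*((23 + 169 - 76) + 10*(-8)*(-7)) = 395*(116 + 560) = 395*676 = 267020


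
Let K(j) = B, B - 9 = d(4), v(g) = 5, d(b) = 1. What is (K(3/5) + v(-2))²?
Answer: 225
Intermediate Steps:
B = 10 (B = 9 + 1 = 10)
K(j) = 10
(K(3/5) + v(-2))² = (10 + 5)² = 15² = 225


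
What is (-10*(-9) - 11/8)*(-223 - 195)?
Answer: -148181/4 ≈ -37045.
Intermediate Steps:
(-10*(-9) - 11/8)*(-223 - 195) = (90 - 11*⅛)*(-418) = (90 - 11/8)*(-418) = (709/8)*(-418) = -148181/4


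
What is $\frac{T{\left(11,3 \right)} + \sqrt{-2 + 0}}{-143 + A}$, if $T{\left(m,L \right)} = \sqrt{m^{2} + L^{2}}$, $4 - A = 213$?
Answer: $- \frac{\sqrt{130}}{352} - \frac{i \sqrt{2}}{352} \approx -0.032391 - 0.0040177 i$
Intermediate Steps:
$A = -209$ ($A = 4 - 213 = -209$)
$T{\left(m,L \right)} = \sqrt{L^{2} + m^{2}}$
$\frac{T{\left(11,3 \right)} + \sqrt{-2 + 0}}{-143 + A} = \frac{\sqrt{3^{2} + 11^{2}} + \sqrt{-2 + 0}}{-143 - 209} = \frac{\sqrt{9 + 121} + \sqrt{-2}}{-352} = \left(\sqrt{130} + i \sqrt{2}\right) \left(- \frac{1}{352}\right) = - \frac{\sqrt{130}}{352} - \frac{i \sqrt{2}}{352}$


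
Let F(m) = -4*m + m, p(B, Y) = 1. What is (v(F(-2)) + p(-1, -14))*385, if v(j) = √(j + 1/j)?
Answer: 385 + 385*√222/6 ≈ 1341.1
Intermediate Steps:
F(m) = -3*m
(v(F(-2)) + p(-1, -14))*385 = (√(-3*(-2) + 1/(-3*(-2))) + 1)*385 = (√(6 + 1/6) + 1)*385 = (√(6 + ⅙) + 1)*385 = (√(37/6) + 1)*385 = (√222/6 + 1)*385 = (1 + √222/6)*385 = 385 + 385*√222/6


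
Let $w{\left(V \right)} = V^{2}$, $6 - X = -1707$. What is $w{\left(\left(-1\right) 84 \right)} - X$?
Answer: $5343$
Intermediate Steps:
$X = 1713$ ($X = 6 - -1707 = 6 + 1707 = 1713$)
$w{\left(\left(-1\right) 84 \right)} - X = \left(\left(-1\right) 84\right)^{2} - 1713 = \left(-84\right)^{2} - 1713 = 7056 - 1713 = 5343$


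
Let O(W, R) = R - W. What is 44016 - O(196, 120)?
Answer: 44092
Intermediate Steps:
44016 - O(196, 120) = 44016 - (120 - 1*196) = 44016 - (120 - 196) = 44016 - 1*(-76) = 44016 + 76 = 44092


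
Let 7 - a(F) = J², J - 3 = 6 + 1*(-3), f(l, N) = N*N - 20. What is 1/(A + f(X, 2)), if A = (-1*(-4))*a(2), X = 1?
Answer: -1/132 ≈ -0.0075758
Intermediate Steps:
f(l, N) = -20 + N² (f(l, N) = N² - 20 = -20 + N²)
J = 6 (J = 3 + (6 + 1*(-3)) = 3 + (6 - 3) = 3 + 3 = 6)
a(F) = -29 (a(F) = 7 - 1*6² = 7 - 1*36 = 7 - 36 = -29)
A = -116 (A = -1*(-4)*(-29) = 4*(-29) = -116)
1/(A + f(X, 2)) = 1/(-116 + (-20 + 2²)) = 1/(-116 + (-20 + 4)) = 1/(-116 - 16) = 1/(-132) = -1/132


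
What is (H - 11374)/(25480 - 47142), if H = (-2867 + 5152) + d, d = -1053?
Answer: 5071/10831 ≈ 0.46819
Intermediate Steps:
H = 1232 (H = (-2867 + 5152) - 1053 = 2285 - 1053 = 1232)
(H - 11374)/(25480 - 47142) = (1232 - 11374)/(25480 - 47142) = -10142/(-21662) = -10142*(-1/21662) = 5071/10831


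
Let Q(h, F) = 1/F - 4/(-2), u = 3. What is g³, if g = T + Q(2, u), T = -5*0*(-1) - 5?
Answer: -512/27 ≈ -18.963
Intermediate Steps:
Q(h, F) = 2 + 1/F (Q(h, F) = 1/F - 4*(-½) = 1/F + 2 = 2 + 1/F)
T = -5 (T = 0*(-1) - 5 = 0 - 5 = -5)
g = -8/3 (g = -5 + (2 + 1/3) = -5 + (2 + ⅓) = -5 + 7/3 = -8/3 ≈ -2.6667)
g³ = (-8/3)³ = -512/27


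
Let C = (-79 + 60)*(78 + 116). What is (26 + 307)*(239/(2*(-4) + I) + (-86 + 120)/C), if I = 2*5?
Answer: 146667519/3686 ≈ 39790.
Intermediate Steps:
I = 10
C = -3686 (C = -19*194 = -3686)
(26 + 307)*(239/(2*(-4) + I) + (-86 + 120)/C) = (26 + 307)*(239/(2*(-4) + 10) + (-86 + 120)/(-3686)) = 333*(239/(-8 + 10) + 34*(-1/3686)) = 333*(239/2 - 17/1843) = 333*(440443/3686) = 146667519/3686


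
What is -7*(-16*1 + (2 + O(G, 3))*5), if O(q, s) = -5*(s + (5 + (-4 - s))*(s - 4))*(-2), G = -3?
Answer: -1708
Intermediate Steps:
O(q, s) = 10*s + 10*(1 - s)*(-4 + s) (O(q, s) = -5*(s + (1 - s)*(-4 + s))*(-2) = (-5*s - 5*(1 - s)*(-4 + s))*(-2) = 10*s + 10*(1 - s)*(-4 + s))
-7*(-16*1 + (2 + O(G, 3))*5) = -7*(-16*1 + (2 + (-40 - 10*3**2 + 60*3))*5) = -7*(-16 + (2 + (-40 - 10*9 + 180))*5) = -7*(-16 + (2 + (-40 - 90 + 180))*5) = -7*(-16 + (2 + 50)*5) = -7*(-16 + 52*5) = -7*(-16 + 260) = -7*244 = -1708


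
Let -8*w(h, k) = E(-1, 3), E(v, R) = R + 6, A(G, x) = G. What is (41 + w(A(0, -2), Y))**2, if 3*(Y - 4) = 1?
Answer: 101761/64 ≈ 1590.0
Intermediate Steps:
Y = 13/3 (Y = 4 + (1/3)*1 = 4 + 1/3 = 13/3 ≈ 4.3333)
E(v, R) = 6 + R
w(h, k) = -9/8 (w(h, k) = -(6 + 3)/8 = -1/8*9 = -9/8)
(41 + w(A(0, -2), Y))**2 = (41 - 9/8)**2 = (319/8)**2 = 101761/64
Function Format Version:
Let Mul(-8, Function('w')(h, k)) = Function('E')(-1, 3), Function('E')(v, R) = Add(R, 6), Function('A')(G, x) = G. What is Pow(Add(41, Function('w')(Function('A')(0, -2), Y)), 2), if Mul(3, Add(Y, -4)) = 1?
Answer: Rational(101761, 64) ≈ 1590.0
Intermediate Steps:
Y = Rational(13, 3) (Y = Add(4, Mul(Rational(1, 3), 1)) = Add(4, Rational(1, 3)) = Rational(13, 3) ≈ 4.3333)
Function('E')(v, R) = Add(6, R)
Function('w')(h, k) = Rational(-9, 8) (Function('w')(h, k) = Mul(Rational(-1, 8), Add(6, 3)) = Mul(Rational(-1, 8), 9) = Rational(-9, 8))
Pow(Add(41, Function('w')(Function('A')(0, -2), Y)), 2) = Pow(Add(41, Rational(-9, 8)), 2) = Pow(Rational(319, 8), 2) = Rational(101761, 64)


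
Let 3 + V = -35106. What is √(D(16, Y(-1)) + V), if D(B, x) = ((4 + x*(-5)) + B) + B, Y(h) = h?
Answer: 2*I*√8767 ≈ 187.26*I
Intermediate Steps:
V = -35109 (V = -3 - 35106 = -35109)
D(B, x) = 4 - 5*x + 2*B (D(B, x) = ((4 - 5*x) + B) + B = (4 + B - 5*x) + B = 4 - 5*x + 2*B)
√(D(16, Y(-1)) + V) = √((4 - 5*(-1) + 2*16) - 35109) = √((4 + 5 + 32) - 35109) = √(41 - 35109) = √(-35068) = 2*I*√8767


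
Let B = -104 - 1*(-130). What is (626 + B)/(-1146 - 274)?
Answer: -163/355 ≈ -0.45916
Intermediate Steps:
B = 26 (B = -104 + 130 = 26)
(626 + B)/(-1146 - 274) = (626 + 26)/(-1146 - 274) = 652/(-1420) = 652*(-1/1420) = -163/355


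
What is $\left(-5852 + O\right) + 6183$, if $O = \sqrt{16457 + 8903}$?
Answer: $331 + 4 \sqrt{1585} \approx 490.25$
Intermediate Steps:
$O = 4 \sqrt{1585}$ ($O = \sqrt{25360} = 4 \sqrt{1585} \approx 159.25$)
$\left(-5852 + O\right) + 6183 = \left(-5852 + 4 \sqrt{1585}\right) + 6183 = 331 + 4 \sqrt{1585}$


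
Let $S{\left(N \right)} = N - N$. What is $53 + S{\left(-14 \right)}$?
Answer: $53$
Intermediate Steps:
$S{\left(N \right)} = 0$
$53 + S{\left(-14 \right)} = 53 + 0 = 53$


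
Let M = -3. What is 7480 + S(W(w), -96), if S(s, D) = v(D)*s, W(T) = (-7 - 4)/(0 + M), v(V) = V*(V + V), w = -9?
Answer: 75064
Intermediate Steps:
v(V) = 2*V² (v(V) = V*(2*V) = 2*V²)
W(T) = 11/3 (W(T) = (-7 - 4)/(0 - 3) = -11/(-3) = -11*(-⅓) = 11/3)
S(s, D) = 2*s*D² (S(s, D) = (2*D²)*s = 2*s*D²)
7480 + S(W(w), -96) = 7480 + 2*(11/3)*(-96)² = 7480 + 2*(11/3)*9216 = 7480 + 67584 = 75064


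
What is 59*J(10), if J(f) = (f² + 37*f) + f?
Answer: 28320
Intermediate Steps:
J(f) = f² + 38*f
59*J(10) = 59*(10*(38 + 10)) = 59*(10*48) = 59*480 = 28320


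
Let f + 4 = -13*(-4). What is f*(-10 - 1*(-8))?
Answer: -96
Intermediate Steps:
f = 48 (f = -4 - 13*(-4) = -4 + 52 = 48)
f*(-10 - 1*(-8)) = 48*(-10 - 1*(-8)) = 48*(-10 + 8) = 48*(-2) = -96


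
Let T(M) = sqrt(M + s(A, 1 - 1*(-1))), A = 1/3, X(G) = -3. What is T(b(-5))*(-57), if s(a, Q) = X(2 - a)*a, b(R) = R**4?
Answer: -228*sqrt(39) ≈ -1423.9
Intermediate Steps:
A = 1/3 ≈ 0.33333
s(a, Q) = -3*a
T(M) = sqrt(-1 + M) (T(M) = sqrt(M - 3*1/3) = sqrt(M - 1) = sqrt(-1 + M))
T(b(-5))*(-57) = sqrt(-1 + (-5)**4)*(-57) = sqrt(-1 + 625)*(-57) = sqrt(624)*(-57) = (4*sqrt(39))*(-57) = -228*sqrt(39)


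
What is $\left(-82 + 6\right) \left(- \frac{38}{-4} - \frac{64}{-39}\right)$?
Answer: $- \frac{33022}{39} \approx -846.72$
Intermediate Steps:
$\left(-82 + 6\right) \left(- \frac{38}{-4} - \frac{64}{-39}\right) = - 76 \left(\left(-38\right) \left(- \frac{1}{4}\right) - - \frac{64}{39}\right) = - 76 \left(\frac{19}{2} + \frac{64}{39}\right) = \left(-76\right) \frac{869}{78} = - \frac{33022}{39}$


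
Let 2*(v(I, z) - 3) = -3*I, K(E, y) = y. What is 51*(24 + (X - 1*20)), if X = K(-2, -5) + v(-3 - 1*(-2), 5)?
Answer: 357/2 ≈ 178.50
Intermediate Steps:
v(I, z) = 3 - 3*I/2 (v(I, z) = 3 + (-3*I)/2 = 3 - 3*I/2)
X = -½ (X = -5 + (3 - 3*(-3 - 1*(-2))/2) = -5 + (3 - 3*(-3 + 2)/2) = -5 + (3 - 3/2*(-1)) = -5 + (3 + 3/2) = -5 + 9/2 = -½ ≈ -0.50000)
51*(24 + (X - 1*20)) = 51*(24 + (-½ - 1*20)) = 51*(24 + (-½ - 20)) = 51*(24 - 41/2) = 51*(7/2) = 357/2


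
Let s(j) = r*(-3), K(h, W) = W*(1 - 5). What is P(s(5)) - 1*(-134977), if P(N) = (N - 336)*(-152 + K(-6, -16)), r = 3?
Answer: 165337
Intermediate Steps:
K(h, W) = -4*W (K(h, W) = W*(-4) = -4*W)
s(j) = -9 (s(j) = 3*(-3) = -9)
P(N) = 29568 - 88*N (P(N) = (N - 336)*(-152 - 4*(-16)) = (-336 + N)*(-152 + 64) = (-336 + N)*(-88) = 29568 - 88*N)
P(s(5)) - 1*(-134977) = (29568 - 88*(-9)) - 1*(-134977) = (29568 + 792) + 134977 = 30360 + 134977 = 165337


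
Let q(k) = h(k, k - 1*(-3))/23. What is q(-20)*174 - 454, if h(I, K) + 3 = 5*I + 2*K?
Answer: -34280/23 ≈ -1490.4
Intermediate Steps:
h(I, K) = -3 + 2*K + 5*I (h(I, K) = -3 + (5*I + 2*K) = -3 + (2*K + 5*I) = -3 + 2*K + 5*I)
q(k) = 3/23 + 7*k/23 (q(k) = (-3 + 2*(k - 1*(-3)) + 5*k)/23 = (-3 + 2*(k + 3) + 5*k)*(1/23) = (-3 + 2*(3 + k) + 5*k)*(1/23) = (-3 + (6 + 2*k) + 5*k)*(1/23) = (3 + 7*k)*(1/23) = 3/23 + 7*k/23)
q(-20)*174 - 454 = (3/23 + (7/23)*(-20))*174 - 454 = (3/23 - 140/23)*174 - 454 = -137/23*174 - 454 = -23838/23 - 454 = -34280/23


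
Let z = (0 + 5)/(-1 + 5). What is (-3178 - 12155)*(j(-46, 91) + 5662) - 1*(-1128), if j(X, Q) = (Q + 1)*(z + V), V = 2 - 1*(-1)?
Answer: -92809521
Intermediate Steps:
z = 5/4 ≈ 1.2500
V = 3 (V = 2 + 1 = 3)
j(X, Q) = 17/4 + 17*Q/4 (j(X, Q) = (Q + 1)*(5/4 + 3) = (1 + Q)*(17/4) = 17/4 + 17*Q/4)
(-3178 - 12155)*(j(-46, 91) + 5662) - 1*(-1128) = (-3178 - 12155)*((17/4 + (17/4)*91) + 5662) - 1*(-1128) = -15333*((17/4 + 1547/4) + 5662) + 1128 = -15333*(391 + 5662) + 1128 = -15333*6053 + 1128 = -92810649 + 1128 = -92809521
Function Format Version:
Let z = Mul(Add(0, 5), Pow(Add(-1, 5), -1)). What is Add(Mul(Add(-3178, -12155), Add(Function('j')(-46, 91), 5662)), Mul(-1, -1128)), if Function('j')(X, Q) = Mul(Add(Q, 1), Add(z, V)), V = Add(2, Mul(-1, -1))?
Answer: -92809521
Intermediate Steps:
z = Rational(5, 4) (z = Mul(5, Pow(4, -1)) = Mul(5, Rational(1, 4)) = Rational(5, 4) ≈ 1.2500)
V = 3 (V = Add(2, 1) = 3)
Function('j')(X, Q) = Add(Rational(17, 4), Mul(Rational(17, 4), Q)) (Function('j')(X, Q) = Mul(Add(Q, 1), Add(Rational(5, 4), 3)) = Mul(Add(1, Q), Rational(17, 4)) = Add(Rational(17, 4), Mul(Rational(17, 4), Q)))
Add(Mul(Add(-3178, -12155), Add(Function('j')(-46, 91), 5662)), Mul(-1, -1128)) = Add(Mul(Add(-3178, -12155), Add(Add(Rational(17, 4), Mul(Rational(17, 4), 91)), 5662)), Mul(-1, -1128)) = Add(Mul(-15333, Add(Add(Rational(17, 4), Rational(1547, 4)), 5662)), 1128) = Add(Mul(-15333, Add(391, 5662)), 1128) = Add(Mul(-15333, 6053), 1128) = Add(-92810649, 1128) = -92809521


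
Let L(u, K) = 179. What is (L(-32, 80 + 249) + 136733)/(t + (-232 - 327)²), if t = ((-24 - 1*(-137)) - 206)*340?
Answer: 136912/280861 ≈ 0.48747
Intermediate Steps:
t = -31620 (t = ((-24 + 137) - 206)*340 = (113 - 206)*340 = -93*340 = -31620)
(L(-32, 80 + 249) + 136733)/(t + (-232 - 327)²) = (179 + 136733)/(-31620 + (-232 - 327)²) = 136912/(-31620 + (-559)²) = 136912/(-31620 + 312481) = 136912/280861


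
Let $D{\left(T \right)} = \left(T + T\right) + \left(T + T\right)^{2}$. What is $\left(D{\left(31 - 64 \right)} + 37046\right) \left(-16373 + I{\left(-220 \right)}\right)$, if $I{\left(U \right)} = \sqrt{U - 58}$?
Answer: $-676794328 + 41336 i \sqrt{278} \approx -6.7679 \cdot 10^{8} + 6.8921 \cdot 10^{5} i$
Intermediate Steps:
$I{\left(U \right)} = \sqrt{-58 + U}$
$D{\left(T \right)} = 2 T + 4 T^{2}$ ($D{\left(T \right)} = 2 T + \left(2 T\right)^{2} = 2 T + 4 T^{2}$)
$\left(D{\left(31 - 64 \right)} + 37046\right) \left(-16373 + I{\left(-220 \right)}\right) = \left(2 \left(31 - 64\right) \left(1 + 2 \left(31 - 64\right)\right) + 37046\right) \left(-16373 + \sqrt{-58 - 220}\right) = \left(2 \left(-33\right) \left(1 + 2 \left(-33\right)\right) + 37046\right) \left(-16373 + \sqrt{-278}\right) = \left(2 \left(-33\right) \left(1 - 66\right) + 37046\right) \left(-16373 + i \sqrt{278}\right) = \left(2 \left(-33\right) \left(-65\right) + 37046\right) \left(-16373 + i \sqrt{278}\right) = \left(4290 + 37046\right) \left(-16373 + i \sqrt{278}\right) = 41336 \left(-16373 + i \sqrt{278}\right) = -676794328 + 41336 i \sqrt{278}$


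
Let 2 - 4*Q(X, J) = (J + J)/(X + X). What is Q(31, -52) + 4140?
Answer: 256737/62 ≈ 4140.9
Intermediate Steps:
Q(X, J) = ½ - J/(4*X) (Q(X, J) = ½ - (J + J)/(4*(X + X)) = ½ - 2*J/(4*(2*X)) = ½ - 2*J*1/(2*X)/4 = ½ - J/(4*X))
Q(31, -52) + 4140 = (¼)*(-1*(-52) + 2*31)/31 + 4140 = (¼)*(1/31)*(52 + 62) + 4140 = (¼)*(1/31)*114 + 4140 = 57/62 + 4140 = 256737/62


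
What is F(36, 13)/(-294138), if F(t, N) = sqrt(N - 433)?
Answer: -I*sqrt(105)/147069 ≈ -6.9674e-5*I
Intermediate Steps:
F(t, N) = sqrt(-433 + N)
F(36, 13)/(-294138) = sqrt(-433 + 13)/(-294138) = sqrt(-420)*(-1/294138) = (2*I*sqrt(105))*(-1/294138) = -I*sqrt(105)/147069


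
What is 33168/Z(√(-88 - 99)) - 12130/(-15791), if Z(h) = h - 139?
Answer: 2*(-261034909*I + 6065*√187)/(15791*(√187 + 139*I)) ≈ -235.56 - 23.25*I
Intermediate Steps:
Z(h) = -139 + h
33168/Z(√(-88 - 99)) - 12130/(-15791) = 33168/(-139 + √(-88 - 99)) - 12130/(-15791) = 33168/(-139 + √(-187)) - 12130*(-1/15791) = 33168/(-139 + I*√187) + 12130/15791 = 12130/15791 + 33168/(-139 + I*√187)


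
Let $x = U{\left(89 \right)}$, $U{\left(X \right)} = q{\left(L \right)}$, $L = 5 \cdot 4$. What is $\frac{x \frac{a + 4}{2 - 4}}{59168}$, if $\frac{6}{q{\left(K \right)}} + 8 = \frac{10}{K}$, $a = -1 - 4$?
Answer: $- \frac{1}{147920} \approx -6.7604 \cdot 10^{-6}$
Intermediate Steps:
$a = -5$
$L = 20$
$q{\left(K \right)} = \frac{6}{-8 + \frac{10}{K}}$
$U{\left(X \right)} = - \frac{4}{5}$ ($U{\left(X \right)} = \left(-3\right) 20 \frac{1}{-5 + 4 \cdot 20} = \left(-3\right) 20 \frac{1}{-5 + 80} = \left(-3\right) 20 \cdot \frac{1}{75} = - \frac{4}{5}$)
$x = - \frac{4}{5} \approx -0.8$
$\frac{x \frac{a + 4}{2 - 4}}{59168} = \frac{\left(- \frac{4}{5}\right) \frac{-5 + 4}{2 - 4}}{59168} = - \frac{4 \left(- \frac{1}{-2}\right)}{5} \cdot \frac{1}{59168} = - \frac{4 \left(\left(-1\right) \left(- \frac{1}{2}\right)\right)}{5} \cdot \frac{1}{59168} = \left(- \frac{4}{5}\right) \frac{1}{2} \cdot \frac{1}{59168} = \left(- \frac{2}{5}\right) \frac{1}{59168} = - \frac{1}{147920}$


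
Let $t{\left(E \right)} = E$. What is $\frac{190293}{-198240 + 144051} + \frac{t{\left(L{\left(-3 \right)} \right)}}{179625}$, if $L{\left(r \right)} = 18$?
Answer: $- \frac{3797822747}{1081522125} \approx -3.5116$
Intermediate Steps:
$\frac{190293}{-198240 + 144051} + \frac{t{\left(L{\left(-3 \right)} \right)}}{179625} = \frac{190293}{-198240 + 144051} + \frac{18}{179625} = \frac{190293}{-54189} + 18 \cdot \frac{1}{179625} = 190293 \left(- \frac{1}{54189}\right) + \frac{6}{59875} = - \frac{63431}{18063} + \frac{6}{59875} = - \frac{3797822747}{1081522125}$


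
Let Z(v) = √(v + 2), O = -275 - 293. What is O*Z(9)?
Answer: -568*√11 ≈ -1883.8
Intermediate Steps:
O = -568
Z(v) = √(2 + v)
O*Z(9) = -568*√(2 + 9) = -568*√11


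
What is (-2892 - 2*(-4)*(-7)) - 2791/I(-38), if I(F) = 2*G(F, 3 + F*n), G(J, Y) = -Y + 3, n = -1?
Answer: -221257/76 ≈ -2911.3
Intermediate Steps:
G(J, Y) = 3 - Y
I(F) = 2*F (I(F) = 2*(3 - (3 + F*(-1))) = 2*(3 - (3 - F)) = 2*(3 + (-3 + F)) = 2*F)
(-2892 - 2*(-4)*(-7)) - 2791/I(-38) = (-2892 - 2*(-4)*(-7)) - 2791/(2*(-38)) = (-2892 + 8*(-7)) - 2791/(-76) = (-2892 - 56) - 2791*(-1/76) = -2948 + 2791/76 = -221257/76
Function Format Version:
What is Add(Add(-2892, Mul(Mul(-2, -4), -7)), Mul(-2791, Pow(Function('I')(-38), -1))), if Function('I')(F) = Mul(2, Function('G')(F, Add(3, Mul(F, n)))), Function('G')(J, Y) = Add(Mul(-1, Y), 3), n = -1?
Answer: Rational(-221257, 76) ≈ -2911.3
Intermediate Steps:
Function('G')(J, Y) = Add(3, Mul(-1, Y))
Function('I')(F) = Mul(2, F) (Function('I')(F) = Mul(2, Add(3, Mul(-1, Add(3, Mul(F, -1))))) = Mul(2, Add(3, Mul(-1, Add(3, Mul(-1, F))))) = Mul(2, Add(3, Add(-3, F))) = Mul(2, F))
Add(Add(-2892, Mul(Mul(-2, -4), -7)), Mul(-2791, Pow(Function('I')(-38), -1))) = Add(Add(-2892, Mul(Mul(-2, -4), -7)), Mul(-2791, Pow(Mul(2, -38), -1))) = Add(Add(-2892, Mul(8, -7)), Mul(-2791, Pow(-76, -1))) = Add(Add(-2892, -56), Mul(-2791, Rational(-1, 76))) = Add(-2948, Rational(2791, 76)) = Rational(-221257, 76)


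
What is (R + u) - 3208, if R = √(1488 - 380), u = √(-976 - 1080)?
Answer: -3208 + 2*√277 + 2*I*√514 ≈ -3174.7 + 45.343*I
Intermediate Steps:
u = 2*I*√514 (u = √(-2056) = 2*I*√514 ≈ 45.343*I)
R = 2*√277 (R = √1108 = 2*√277 ≈ 33.287)
(R + u) - 3208 = (2*√277 + 2*I*√514) - 3208 = -3208 + 2*√277 + 2*I*√514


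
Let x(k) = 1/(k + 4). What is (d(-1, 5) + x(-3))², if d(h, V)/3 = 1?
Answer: 16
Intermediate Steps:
x(k) = 1/(4 + k)
d(h, V) = 3 (d(h, V) = 3*1 = 3)
(d(-1, 5) + x(-3))² = (3 + 1/(4 - 3))² = (3 + 1/1)² = (3 + 1)² = 4² = 16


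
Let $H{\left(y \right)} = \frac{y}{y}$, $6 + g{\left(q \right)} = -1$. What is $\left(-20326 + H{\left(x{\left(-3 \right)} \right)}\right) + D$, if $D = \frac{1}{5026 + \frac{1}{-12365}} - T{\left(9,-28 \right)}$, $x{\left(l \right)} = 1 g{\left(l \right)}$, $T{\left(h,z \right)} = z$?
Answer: $- \frac{1261387274868}{62146489} \approx -20297.0$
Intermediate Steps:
$g{\left(q \right)} = -7$ ($g{\left(q \right)} = -6 - 1 = -7$)
$x{\left(l \right)} = -7$ ($x{\left(l \right)} = 1 \left(-7\right) = -7$)
$D = \frac{1740114057}{62146489}$ ($D = \frac{1}{5026 + \frac{1}{-12365}} - -28 = \frac{1}{5026 - \frac{1}{12365}} + 28 = \frac{1}{\frac{62146489}{12365}} + 28 = \frac{12365}{62146489} + 28 = \frac{1740114057}{62146489} \approx 28.0$)
$H{\left(y \right)} = 1$
$\left(-20326 + H{\left(x{\left(-3 \right)} \right)}\right) + D = \left(-20326 + 1\right) + \frac{1740114057}{62146489} = -20325 + \frac{1740114057}{62146489} = - \frac{1261387274868}{62146489}$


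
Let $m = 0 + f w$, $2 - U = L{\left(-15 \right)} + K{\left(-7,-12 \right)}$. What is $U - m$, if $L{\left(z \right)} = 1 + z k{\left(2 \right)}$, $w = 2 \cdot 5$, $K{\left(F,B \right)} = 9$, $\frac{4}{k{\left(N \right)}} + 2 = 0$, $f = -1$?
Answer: $-28$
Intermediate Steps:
$k{\left(N \right)} = -2$ ($k{\left(N \right)} = \frac{4}{-2 + 0} = \frac{4}{-2} = 4 \left(- \frac{1}{2}\right) = -2$)
$w = 10$
$L{\left(z \right)} = 1 - 2 z$ ($L{\left(z \right)} = 1 + z \left(-2\right) = 1 - 2 z$)
$U = -38$ ($U = 2 - \left(\left(1 - -30\right) + 9\right) = 2 - \left(\left(1 + 30\right) + 9\right) = 2 - \left(31 + 9\right) = 2 - 40 = -38$)
$m = -10$ ($m = 0 - 10 = -10$)
$U - m = -38 - -10 = -38 + 10 = -28$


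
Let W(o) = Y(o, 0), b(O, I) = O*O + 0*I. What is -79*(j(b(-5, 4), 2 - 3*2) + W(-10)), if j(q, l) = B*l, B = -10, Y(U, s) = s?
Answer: -3160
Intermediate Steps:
b(O, I) = O**2 (b(O, I) = O**2 + 0 = O**2)
W(o) = 0
j(q, l) = -10*l
-79*(j(b(-5, 4), 2 - 3*2) + W(-10)) = -79*(-10*(2 - 3*2) + 0) = -79*(-10*(2 - 6) + 0) = -79*(-10*(-4) + 0) = -79*(40 + 0) = -79*40 = -3160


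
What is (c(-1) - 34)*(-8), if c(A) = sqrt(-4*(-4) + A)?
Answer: 272 - 8*sqrt(15) ≈ 241.02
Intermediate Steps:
c(A) = sqrt(16 + A)
(c(-1) - 34)*(-8) = (sqrt(16 - 1) - 34)*(-8) = (sqrt(15) - 34)*(-8) = (-34 + sqrt(15))*(-8) = 272 - 8*sqrt(15)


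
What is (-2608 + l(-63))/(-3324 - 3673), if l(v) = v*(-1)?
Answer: 2545/6997 ≈ 0.36373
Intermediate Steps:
l(v) = -v
(-2608 + l(-63))/(-3324 - 3673) = (-2608 - 1*(-63))/(-3324 - 3673) = (-2608 + 63)/(-6997) = -2545*(-1/6997) = 2545/6997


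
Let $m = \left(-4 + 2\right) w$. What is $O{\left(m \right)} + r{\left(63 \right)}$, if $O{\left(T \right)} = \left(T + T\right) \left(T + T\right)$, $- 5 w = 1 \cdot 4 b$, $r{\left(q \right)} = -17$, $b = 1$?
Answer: $- \frac{169}{25} \approx -6.76$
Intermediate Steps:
$w = - \frac{4}{5}$ ($w = - \frac{1 \cdot 4 \cdot 1}{5} = - \frac{4 \cdot 1}{5} = \left(- \frac{1}{5}\right) 4 = - \frac{4}{5} \approx -0.8$)
$m = \frac{8}{5}$ ($m = \left(-4 + 2\right) \left(- \frac{4}{5}\right) = \left(-2\right) \left(- \frac{4}{5}\right) = \frac{8}{5} \approx 1.6$)
$O{\left(T \right)} = 4 T^{2}$ ($O{\left(T \right)} = 2 T 2 T = 4 T^{2}$)
$O{\left(m \right)} + r{\left(63 \right)} = 4 \left(\frac{8}{5}\right)^{2} - 17 = 4 \cdot \frac{64}{25} - 17 = \frac{256}{25} - 17 = - \frac{169}{25}$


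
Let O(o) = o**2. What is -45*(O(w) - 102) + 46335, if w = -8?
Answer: 48045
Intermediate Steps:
-45*(O(w) - 102) + 46335 = -45*((-8)**2 - 102) + 46335 = -45*(64 - 102) + 46335 = -45*(-38) + 46335 = 1710 + 46335 = 48045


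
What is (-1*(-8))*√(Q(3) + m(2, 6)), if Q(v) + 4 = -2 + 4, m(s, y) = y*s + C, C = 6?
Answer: 32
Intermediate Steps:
m(s, y) = 6 + s*y (m(s, y) = y*s + 6 = s*y + 6 = 6 + s*y)
Q(v) = -2 (Q(v) = -4 + (-2 + 4) = -4 + 2 = -2)
(-1*(-8))*√(Q(3) + m(2, 6)) = (-1*(-8))*√(-2 + (6 + 2*6)) = 8*√(-2 + (6 + 12)) = 8*√(-2 + 18) = 8*√16 = 8*4 = 32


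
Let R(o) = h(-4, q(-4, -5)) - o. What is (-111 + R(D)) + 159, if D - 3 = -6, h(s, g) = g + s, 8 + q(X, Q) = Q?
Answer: 34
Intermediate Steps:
q(X, Q) = -8 + Q
D = -3 (D = 3 - 6 = -3)
R(o) = -17 - o (R(o) = ((-8 - 5) - 4) - o = (-13 - 4) - o = -17 - o)
(-111 + R(D)) + 159 = (-111 + (-17 - 1*(-3))) + 159 = (-111 + (-17 + 3)) + 159 = (-111 - 14) + 159 = -125 + 159 = 34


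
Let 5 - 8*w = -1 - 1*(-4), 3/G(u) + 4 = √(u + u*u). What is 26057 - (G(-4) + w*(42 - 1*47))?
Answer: 104245/4 + 3*√3/2 ≈ 26064.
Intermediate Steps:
G(u) = 3/(-4 + √(u + u²)) (G(u) = 3/(-4 + √(u + u*u)) = 3/(-4 + √(u + u²)))
w = ¼ (w = 5/8 - (-1 - 1*(-4))/8 = 5/8 - (-1 + 4)/8 = 5/8 - ⅛*3 = 5/8 - 3/8 = ¼ ≈ 0.25000)
26057 - (G(-4) + w*(42 - 1*47)) = 26057 - (3/(-4 + √(-4*(1 - 4))) + (42 - 1*47)/4) = 26057 - (3/(-4 + √(-4*(-3))) + (42 - 47)/4) = 26057 - (3/(-4 + √12) + (¼)*(-5)) = 26057 - (3/(-4 + 2*√3) - 5/4) = 26057 - (-5/4 + 3/(-4 + 2*√3)) = 26057 + (5/4 - 3/(-4 + 2*√3)) = 104233/4 - 3/(-4 + 2*√3)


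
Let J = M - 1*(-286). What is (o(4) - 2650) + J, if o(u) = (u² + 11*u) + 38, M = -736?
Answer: -3002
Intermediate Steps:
o(u) = 38 + u² + 11*u
J = -450 (J = -736 - 1*(-286) = -736 + 286 = -450)
(o(4) - 2650) + J = ((38 + 4² + 11*4) - 2650) - 450 = ((38 + 16 + 44) - 2650) - 450 = (98 - 2650) - 450 = -2552 - 450 = -3002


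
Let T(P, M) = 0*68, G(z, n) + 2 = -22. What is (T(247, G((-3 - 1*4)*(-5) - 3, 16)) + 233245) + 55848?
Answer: 289093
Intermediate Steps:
G(z, n) = -24 (G(z, n) = -2 - 22 = -24)
T(P, M) = 0
(T(247, G((-3 - 1*4)*(-5) - 3, 16)) + 233245) + 55848 = (0 + 233245) + 55848 = 233245 + 55848 = 289093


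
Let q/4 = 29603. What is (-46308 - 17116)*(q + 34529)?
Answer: -9700129984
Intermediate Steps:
q = 118412 (q = 4*29603 = 118412)
(-46308 - 17116)*(q + 34529) = (-46308 - 17116)*(118412 + 34529) = -63424*152941 = -9700129984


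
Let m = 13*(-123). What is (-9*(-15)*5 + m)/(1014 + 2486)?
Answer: -33/125 ≈ -0.26400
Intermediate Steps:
m = -1599
(-9*(-15)*5 + m)/(1014 + 2486) = (-9*(-15)*5 - 1599)/(1014 + 2486) = (135*5 - 1599)/3500 = (675 - 1599)*(1/3500) = -924*1/3500 = -33/125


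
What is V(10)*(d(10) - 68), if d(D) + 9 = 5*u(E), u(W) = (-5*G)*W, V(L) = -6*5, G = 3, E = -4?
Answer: -6690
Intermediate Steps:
V(L) = -30
u(W) = -15*W (u(W) = (-5*3)*W = -15*W)
d(D) = 291 (d(D) = -9 + 5*(-15*(-4)) = -9 + 5*60 = -9 + 300 = 291)
V(10)*(d(10) - 68) = -30*(291 - 68) = -30*223 = -6690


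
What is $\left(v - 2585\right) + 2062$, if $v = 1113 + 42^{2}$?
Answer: $2354$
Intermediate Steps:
$v = 2877$ ($v = 1113 + 1764 = 2877$)
$\left(v - 2585\right) + 2062 = \left(2877 - 2585\right) + 2062 = 292 + 2062 = 2354$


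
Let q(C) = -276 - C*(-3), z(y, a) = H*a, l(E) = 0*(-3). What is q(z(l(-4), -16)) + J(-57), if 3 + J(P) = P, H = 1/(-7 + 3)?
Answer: -324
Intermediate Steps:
l(E) = 0
H = -¼ (H = 1/(-4) = -¼ ≈ -0.25000)
J(P) = -3 + P
z(y, a) = -a/4
q(C) = -276 + 3*C (q(C) = -276 - (-3)*C = -276 + 3*C)
q(z(l(-4), -16)) + J(-57) = (-276 + 3*(-¼*(-16))) + (-3 - 57) = (-276 + 3*4) - 60 = (-276 + 12) - 60 = -264 - 60 = -324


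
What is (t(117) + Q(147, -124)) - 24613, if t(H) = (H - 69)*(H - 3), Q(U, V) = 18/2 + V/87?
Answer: -1664608/87 ≈ -19133.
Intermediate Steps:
Q(U, V) = 9 + V/87 (Q(U, V) = 18*(1/2) + V*(1/87) = 9 + V/87)
t(H) = (-69 + H)*(-3 + H)
(t(117) + Q(147, -124)) - 24613 = ((207 + 117**2 - 72*117) + (9 + (1/87)*(-124))) - 24613 = ((207 + 13689 - 8424) + (9 - 124/87)) - 24613 = (5472 + 659/87) - 24613 = 476723/87 - 24613 = -1664608/87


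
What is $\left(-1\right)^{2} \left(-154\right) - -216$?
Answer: $62$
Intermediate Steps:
$\left(-1\right)^{2} \left(-154\right) - -216 = 1 \left(-154\right) + 216 = -154 + 216 = 62$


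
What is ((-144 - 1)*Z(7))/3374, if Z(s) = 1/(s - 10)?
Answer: 145/10122 ≈ 0.014325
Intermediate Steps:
Z(s) = 1/(-10 + s)
((-144 - 1)*Z(7))/3374 = ((-144 - 1)/(-10 + 7))/3374 = -145/(-3)*(1/3374) = -145*(-1/3)*(1/3374) = (145/3)*(1/3374) = 145/10122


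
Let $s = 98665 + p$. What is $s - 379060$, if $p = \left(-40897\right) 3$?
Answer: $-403086$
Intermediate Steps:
$p = -122691$
$s = -24026$ ($s = 98665 - 122691 = -24026$)
$s - 379060 = -24026 - 379060 = -403086$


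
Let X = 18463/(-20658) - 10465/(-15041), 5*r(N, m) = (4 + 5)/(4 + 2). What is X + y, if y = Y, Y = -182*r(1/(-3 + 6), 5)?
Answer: -6548716543/119506530 ≈ -54.798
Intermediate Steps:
r(N, m) = 3/10 (r(N, m) = ((4 + 5)/(4 + 2))/5 = (9/6)/5 = (9*(1/6))/5 = (1/5)*(3/2) = 3/10)
X = -4732001/23901306 (X = 18463*(-1/20658) - 10465*(-1/15041) = -18463/20658 + 805/1157 = -4732001/23901306 ≈ -0.19798)
Y = -273/5 (Y = -182*3/10 = -273/5 ≈ -54.600)
y = -273/5 ≈ -54.600
X + y = -4732001/23901306 - 273/5 = -6548716543/119506530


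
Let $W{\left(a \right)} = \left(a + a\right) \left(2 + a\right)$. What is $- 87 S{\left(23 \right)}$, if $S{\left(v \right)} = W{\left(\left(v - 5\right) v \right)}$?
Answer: $-29966976$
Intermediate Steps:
$W{\left(a \right)} = 2 a \left(2 + a\right)$
$S{\left(v \right)} = 2 v \left(-5 + v\right) \left(2 + v \left(-5 + v\right)\right)$ ($S{\left(v \right)} = 2 \left(v - 5\right) v \left(2 + \left(v - 5\right) v\right) = 2 \left(-5 + v\right) v \left(2 + \left(-5 + v\right) v\right) = 2 v \left(-5 + v\right) \left(2 + v \left(-5 + v\right)\right)$)
$- 87 S{\left(23 \right)} = - 87 \cdot 2 \cdot 23 \left(-5 + 23\right) \left(2 + 23 \left(-5 + 23\right)\right) = - 87 \cdot 2 \cdot 23 \cdot 18 \left(2 + 23 \cdot 18\right) = - 87 \cdot 2 \cdot 23 \cdot 18 \left(2 + 414\right) = - 87 \cdot 2 \cdot 23 \cdot 18 \cdot 416 = \left(-87\right) 344448 = -29966976$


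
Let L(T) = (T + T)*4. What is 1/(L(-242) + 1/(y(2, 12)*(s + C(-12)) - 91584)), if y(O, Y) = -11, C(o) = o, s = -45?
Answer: -90957/176092753 ≈ -0.00051653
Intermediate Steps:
L(T) = 8*T (L(T) = (2*T)*4 = 8*T)
1/(L(-242) + 1/(y(2, 12)*(s + C(-12)) - 91584)) = 1/(8*(-242) + 1/(-11*(-45 - 12) - 91584)) = 1/(-1936 + 1/(-11*(-57) - 91584)) = 1/(-1936 + 1/(627 - 91584)) = 1/(-1936 + 1/(-90957)) = 1/(-1936 - 1/90957) = 1/(-176092753/90957) = -90957/176092753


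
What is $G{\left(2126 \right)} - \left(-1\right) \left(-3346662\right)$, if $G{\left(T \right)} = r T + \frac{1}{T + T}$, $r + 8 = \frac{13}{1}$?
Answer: $- \frac{14184808063}{4252} \approx -3.336 \cdot 10^{6}$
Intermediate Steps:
$r = 5$ ($r = -8 + \frac{13}{1} = -8 + 13 \cdot 1 = -8 + 13 = 5$)
$G{\left(T \right)} = \frac{1}{2 T} + 5 T$ ($G{\left(T \right)} = 5 T + \frac{1}{T + T} = 5 T + \frac{1}{2 T} = \frac{1}{2 T} + 5 T$)
$G{\left(2126 \right)} - \left(-1\right) \left(-3346662\right) = \left(\frac{1}{2 \cdot 2126} + 5 \cdot 2126\right) - \left(-1\right) \left(-3346662\right) = \left(\frac{1}{2} \cdot \frac{1}{2126} + 10630\right) - 3346662 = \left(\frac{1}{4252} + 10630\right) - 3346662 = \frac{45198761}{4252} - 3346662 = - \frac{14184808063}{4252}$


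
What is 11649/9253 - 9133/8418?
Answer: 13553633/77891754 ≈ 0.17401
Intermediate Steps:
11649/9253 - 9133/8418 = 13553633/77891754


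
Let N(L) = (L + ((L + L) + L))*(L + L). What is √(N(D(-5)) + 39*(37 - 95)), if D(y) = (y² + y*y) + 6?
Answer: √22826 ≈ 151.08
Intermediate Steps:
D(y) = 6 + 2*y² (D(y) = (y² + y²) + 6 = 2*y² + 6 = 6 + 2*y²)
N(L) = 8*L² (N(L) = (L + (2*L + L))*(2*L) = (L + 3*L)*(2*L) = (4*L)*(2*L) = 8*L²)
√(N(D(-5)) + 39*(37 - 95)) = √(8*(6 + 2*(-5)²)² + 39*(37 - 95)) = √(8*(6 + 2*25)² + 39*(-58)) = √(8*(6 + 50)² - 2262) = √(8*56² - 2262) = √(8*3136 - 2262) = √(25088 - 2262) = √22826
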